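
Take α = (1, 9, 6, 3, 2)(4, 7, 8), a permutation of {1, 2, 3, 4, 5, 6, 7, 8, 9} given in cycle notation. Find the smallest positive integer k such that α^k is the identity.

The disjoint cycles have lengths 5, 3, 1.
The order is lcm(5, 3) = 15.

15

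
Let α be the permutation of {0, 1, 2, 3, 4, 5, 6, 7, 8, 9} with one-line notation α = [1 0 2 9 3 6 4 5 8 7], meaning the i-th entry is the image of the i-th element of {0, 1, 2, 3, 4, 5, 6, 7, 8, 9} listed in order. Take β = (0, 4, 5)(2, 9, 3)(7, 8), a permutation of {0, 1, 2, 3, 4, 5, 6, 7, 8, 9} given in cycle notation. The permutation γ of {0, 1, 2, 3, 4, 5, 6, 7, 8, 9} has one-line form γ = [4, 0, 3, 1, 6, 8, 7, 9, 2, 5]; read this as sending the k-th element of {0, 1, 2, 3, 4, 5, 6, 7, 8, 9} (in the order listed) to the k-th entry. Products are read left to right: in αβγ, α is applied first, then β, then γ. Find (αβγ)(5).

(αβγ)(5) = γ(β(α(5))). α(5) = 6, then β(6) = 6, then γ(6) = 7, so the result is 7.

7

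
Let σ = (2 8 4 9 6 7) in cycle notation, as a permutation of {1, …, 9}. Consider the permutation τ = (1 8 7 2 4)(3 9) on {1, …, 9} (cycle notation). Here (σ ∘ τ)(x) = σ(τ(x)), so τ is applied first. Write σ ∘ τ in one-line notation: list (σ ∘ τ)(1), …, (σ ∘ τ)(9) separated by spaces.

4 9 6 1 5 7 8 2 3

(σ ∘ τ)(x) = σ(τ(x)). Computing each image: σ(τ(1)) = σ(8) = 4, σ(τ(2)) = σ(4) = 9, σ(τ(3)) = σ(9) = 6, σ(τ(4)) = σ(1) = 1, σ(τ(5)) = σ(5) = 5, σ(τ(6)) = σ(6) = 7, σ(τ(7)) = σ(2) = 8, σ(τ(8)) = σ(7) = 2, σ(τ(9)) = σ(3) = 3.
Hence σ ∘ τ = [4 9 6 1 5 7 8 2 3].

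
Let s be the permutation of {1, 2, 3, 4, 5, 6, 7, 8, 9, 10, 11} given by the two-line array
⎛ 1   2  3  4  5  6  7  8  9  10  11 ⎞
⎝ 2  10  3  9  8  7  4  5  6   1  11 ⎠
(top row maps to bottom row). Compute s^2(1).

10

Tracing 1 → 2 → … returns to 1 after 3 steps, so 1 lies in a 3-cycle (1 2 10).
Advancing 2 steps from 1: 1 → 2 → 10.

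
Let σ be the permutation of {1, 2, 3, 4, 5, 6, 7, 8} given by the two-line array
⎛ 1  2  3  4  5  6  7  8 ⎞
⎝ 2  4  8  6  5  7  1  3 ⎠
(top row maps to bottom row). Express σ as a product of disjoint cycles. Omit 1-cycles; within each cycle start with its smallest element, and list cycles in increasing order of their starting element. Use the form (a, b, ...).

(1, 2, 4, 6, 7)(3, 8)

Start at 1 and follow images: 1 → 2 → 4 → 6 → 7 → 1, giving the cycle (1, 2, 4, 6, 7).
Repeating from the next unused element and collecting all non-trivial cycles gives (1, 2, 4, 6, 7)(3, 8).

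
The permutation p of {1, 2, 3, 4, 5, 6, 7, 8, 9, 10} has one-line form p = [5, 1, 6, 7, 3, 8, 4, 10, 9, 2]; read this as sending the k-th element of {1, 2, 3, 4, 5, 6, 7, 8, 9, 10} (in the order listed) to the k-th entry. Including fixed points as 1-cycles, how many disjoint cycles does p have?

The cycle decomposition is (1, 5, 3, 6, 8, 10, 2)(4, 7)(9), which has 3 cycles (counting 1-cycles).

3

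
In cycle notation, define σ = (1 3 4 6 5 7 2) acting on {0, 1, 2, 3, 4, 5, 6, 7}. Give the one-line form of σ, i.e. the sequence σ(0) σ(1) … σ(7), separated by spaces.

Reading each image from the cycles: 0↦0, 1↦3, 2↦1, 3↦4, 4↦6, 5↦7, 6↦5, 7↦2.
So the one-line form is 0 3 1 4 6 7 5 2.

0 3 1 4 6 7 5 2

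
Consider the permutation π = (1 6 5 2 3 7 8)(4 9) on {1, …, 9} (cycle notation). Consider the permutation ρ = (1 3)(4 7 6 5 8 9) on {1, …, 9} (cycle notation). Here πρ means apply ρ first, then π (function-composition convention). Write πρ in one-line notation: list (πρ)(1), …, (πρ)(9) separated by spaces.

For each element, apply ρ then π: 1 → 3 → 7; 2 → 2 → 3; 3 → 1 → 6; 4 → 7 → 8; 5 → 8 → 1; 6 → 5 → 2; 7 → 6 → 5; 8 → 9 → 4; 9 → 4 → 9.
So πρ in one-line form is 7 3 6 8 1 2 5 4 9.

7 3 6 8 1 2 5 4 9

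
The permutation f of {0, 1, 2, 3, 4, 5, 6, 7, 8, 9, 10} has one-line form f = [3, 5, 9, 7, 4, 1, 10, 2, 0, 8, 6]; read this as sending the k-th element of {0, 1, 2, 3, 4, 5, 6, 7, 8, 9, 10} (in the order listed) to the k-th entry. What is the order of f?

6

Decomposing into disjoint cycles gives cycle lengths 6, 2, 2, 1.
The order of f is the least common multiple of its cycle lengths: lcm(6, 2, 2) = 6.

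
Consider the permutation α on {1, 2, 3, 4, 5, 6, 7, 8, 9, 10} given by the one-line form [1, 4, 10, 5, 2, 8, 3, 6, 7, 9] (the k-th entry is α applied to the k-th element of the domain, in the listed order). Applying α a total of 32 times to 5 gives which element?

Tracing 5 → 2 → … returns to 5 after 3 steps, so 5 lies in a 3-cycle (2, 4, 5).
Since the cycle has length 3, α^32 acts on it the same as α^2 (32 mod 3 = 2).
Advancing 2 steps from 5: 5 → 2 → 4.

4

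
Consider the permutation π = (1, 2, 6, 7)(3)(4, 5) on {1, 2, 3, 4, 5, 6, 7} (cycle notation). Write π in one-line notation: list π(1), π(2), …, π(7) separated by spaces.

Image by image: 1↦2, 2↦6, 3↦3, 4↦5, 5↦4, 6↦7, 7↦1.
Listing these in domain order gives 2 6 3 5 4 7 1.

2 6 3 5 4 7 1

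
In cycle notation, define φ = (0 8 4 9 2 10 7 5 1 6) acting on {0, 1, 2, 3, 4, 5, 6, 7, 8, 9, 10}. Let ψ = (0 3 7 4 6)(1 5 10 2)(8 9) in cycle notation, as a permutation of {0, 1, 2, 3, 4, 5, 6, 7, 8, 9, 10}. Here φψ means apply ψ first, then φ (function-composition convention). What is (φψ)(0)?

ψ(0) = 3, then φ(3) = 3; composing gives (φψ)(0) = 3.

3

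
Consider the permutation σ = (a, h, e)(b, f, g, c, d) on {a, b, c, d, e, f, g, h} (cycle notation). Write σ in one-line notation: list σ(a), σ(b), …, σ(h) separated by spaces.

h f d b a g c e

Reading each image from the cycles: a↦h, b↦f, c↦d, d↦b, e↦a, f↦g, g↦c, h↦e.
So the one-line form is h f d b a g c e.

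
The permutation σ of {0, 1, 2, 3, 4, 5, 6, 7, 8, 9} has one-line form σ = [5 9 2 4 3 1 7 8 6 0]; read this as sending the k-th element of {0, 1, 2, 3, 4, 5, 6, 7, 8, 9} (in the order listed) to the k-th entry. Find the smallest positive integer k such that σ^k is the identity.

Decomposing into disjoint cycles gives cycle lengths 4, 3, 2, 1.
The order of σ is the least common multiple of its cycle lengths: lcm(4, 3, 2) = 12.

12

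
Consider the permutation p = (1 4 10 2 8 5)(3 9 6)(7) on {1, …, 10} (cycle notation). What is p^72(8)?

8

8 lies in the 6-cycle (1 4 10 2 8 5).
On a 6-cycle, p^6 is the identity, so p^72 = p^0 there (72 ≡ 0 mod 6).
So p^72(8) = 8.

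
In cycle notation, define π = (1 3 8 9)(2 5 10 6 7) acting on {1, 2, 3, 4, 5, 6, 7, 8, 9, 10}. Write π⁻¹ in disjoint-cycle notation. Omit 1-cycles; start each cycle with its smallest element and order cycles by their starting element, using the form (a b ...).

(1 9 8 3)(2 7 6 10 5)

If π sends a → b within a cycle, π⁻¹ sends b → a; equivalently, reverse each cycle.
Reversing each cycle of π and rotating so the smallest element leads gives (1 9 8 3)(2 7 6 10 5).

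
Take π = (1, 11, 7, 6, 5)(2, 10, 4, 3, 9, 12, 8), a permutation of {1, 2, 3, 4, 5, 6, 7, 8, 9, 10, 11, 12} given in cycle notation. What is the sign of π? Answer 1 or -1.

The cycle lengths are 7, 5.
A cycle is odd iff its length is even; π has 0 even-length cycles, so sgn(π) = (−1)^0 and π is even.

1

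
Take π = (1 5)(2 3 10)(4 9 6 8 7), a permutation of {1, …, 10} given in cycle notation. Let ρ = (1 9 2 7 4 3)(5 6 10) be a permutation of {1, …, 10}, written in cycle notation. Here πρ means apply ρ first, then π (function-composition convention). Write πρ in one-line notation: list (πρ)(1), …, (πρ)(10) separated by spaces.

6 4 5 10 8 2 9 7 3 1

(πρ)(x) = π(ρ(x)). Computing each image: π(ρ(1)) = π(9) = 6, π(ρ(2)) = π(7) = 4, π(ρ(3)) = π(1) = 5, π(ρ(4)) = π(3) = 10, π(ρ(5)) = π(6) = 8, π(ρ(6)) = π(10) = 2, π(ρ(7)) = π(4) = 9, π(ρ(8)) = π(8) = 7, π(ρ(9)) = π(2) = 3, π(ρ(10)) = π(5) = 1.
Hence πρ = [6 4 5 10 8 2 9 7 3 1].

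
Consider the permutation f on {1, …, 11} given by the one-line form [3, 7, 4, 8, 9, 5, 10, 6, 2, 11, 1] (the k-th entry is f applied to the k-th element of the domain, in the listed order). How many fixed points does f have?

No element satisfies f(x) = x, so there are 0 fixed points.

0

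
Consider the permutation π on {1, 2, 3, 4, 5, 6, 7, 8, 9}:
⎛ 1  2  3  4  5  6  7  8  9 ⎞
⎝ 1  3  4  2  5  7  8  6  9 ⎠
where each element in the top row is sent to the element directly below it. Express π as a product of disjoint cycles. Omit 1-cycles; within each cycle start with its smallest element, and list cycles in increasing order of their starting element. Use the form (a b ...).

Iterating π from 2 gives 2 → 3 → 4 → 2; that is the 3-cycle (2 3 4).
Repeating from the next unused element and collecting all non-trivial cycles gives (2 3 4)(6 7 8).

(2 3 4)(6 7 8)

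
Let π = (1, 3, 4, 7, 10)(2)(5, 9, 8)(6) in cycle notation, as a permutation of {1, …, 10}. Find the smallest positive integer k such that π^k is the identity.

15

The cycle type of π is (5, 3, 1, 1).
The order of π is the least common multiple of its cycle lengths: lcm(5, 3) = 15.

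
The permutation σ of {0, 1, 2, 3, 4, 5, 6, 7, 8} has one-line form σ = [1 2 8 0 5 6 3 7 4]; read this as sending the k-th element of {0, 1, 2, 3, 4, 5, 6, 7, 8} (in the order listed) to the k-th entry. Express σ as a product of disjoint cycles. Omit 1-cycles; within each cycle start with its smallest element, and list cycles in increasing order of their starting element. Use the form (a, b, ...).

Start at 0 and follow images: 0 → 1 → 2 → 8 → 4 → 5 → 6 → 3 → 0, giving the cycle (0, 1, 2, 8, 4, 5, 6, 3).
Continuing from each remaining unvisited element yields (0, 1, 2, 8, 4, 5, 6, 3).

(0, 1, 2, 8, 4, 5, 6, 3)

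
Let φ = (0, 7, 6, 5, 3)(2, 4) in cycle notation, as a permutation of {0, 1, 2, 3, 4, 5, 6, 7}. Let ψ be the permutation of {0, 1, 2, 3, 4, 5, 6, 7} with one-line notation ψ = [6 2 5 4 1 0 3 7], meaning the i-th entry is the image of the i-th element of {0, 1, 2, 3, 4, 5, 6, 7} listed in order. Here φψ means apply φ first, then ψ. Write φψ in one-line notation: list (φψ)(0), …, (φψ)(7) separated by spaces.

(φψ)(x) = ψ(φ(x)). Computing each image: ψ(φ(0)) = ψ(7) = 7, ψ(φ(1)) = ψ(1) = 2, ψ(φ(2)) = ψ(4) = 1, ψ(φ(3)) = ψ(0) = 6, ψ(φ(4)) = ψ(2) = 5, ψ(φ(5)) = ψ(3) = 4, ψ(φ(6)) = ψ(5) = 0, ψ(φ(7)) = ψ(6) = 3.
Hence φψ = [7 2 1 6 5 4 0 3].

7 2 1 6 5 4 0 3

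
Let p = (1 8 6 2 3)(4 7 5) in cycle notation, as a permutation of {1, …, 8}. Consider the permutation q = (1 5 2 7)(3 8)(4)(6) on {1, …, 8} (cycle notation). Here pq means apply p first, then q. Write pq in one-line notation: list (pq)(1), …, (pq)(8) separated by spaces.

3 8 5 1 4 7 2 6

(pq)(x) = q(p(x)). Computing each image: q(p(1)) = q(8) = 3, q(p(2)) = q(3) = 8, q(p(3)) = q(1) = 5, q(p(4)) = q(7) = 1, q(p(5)) = q(4) = 4, q(p(6)) = q(2) = 7, q(p(7)) = q(5) = 2, q(p(8)) = q(6) = 6.
Hence pq = [3 8 5 1 4 7 2 6].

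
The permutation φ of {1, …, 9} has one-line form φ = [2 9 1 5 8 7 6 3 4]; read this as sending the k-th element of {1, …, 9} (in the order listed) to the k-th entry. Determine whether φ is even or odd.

odd

In disjoint-cycle form the cycle lengths are 7, 2.
A cycle is odd iff its length is even; φ has 1 even-length cycle, so sgn(φ) = (−1)^1 and φ is odd.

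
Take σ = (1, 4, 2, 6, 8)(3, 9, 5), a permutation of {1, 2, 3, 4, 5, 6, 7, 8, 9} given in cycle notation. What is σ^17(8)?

8 lies in the 5-cycle (1, 4, 2, 6, 8).
Since the cycle has length 5, σ^17 acts on it the same as σ^2 (17 mod 5 = 2).
Advancing 2 steps from 8: 8 → 1 → 4.

4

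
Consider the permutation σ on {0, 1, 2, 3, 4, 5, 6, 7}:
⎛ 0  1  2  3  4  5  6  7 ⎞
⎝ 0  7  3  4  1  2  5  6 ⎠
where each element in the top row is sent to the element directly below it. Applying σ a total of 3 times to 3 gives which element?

Tracing 3 → 4 → … returns to 3 after 7 steps, so 3 lies in a 7-cycle (1 7 6 5 2 3 4).
Stepping 3 places around the cycle: 3 → 4 → 1 → 7.

7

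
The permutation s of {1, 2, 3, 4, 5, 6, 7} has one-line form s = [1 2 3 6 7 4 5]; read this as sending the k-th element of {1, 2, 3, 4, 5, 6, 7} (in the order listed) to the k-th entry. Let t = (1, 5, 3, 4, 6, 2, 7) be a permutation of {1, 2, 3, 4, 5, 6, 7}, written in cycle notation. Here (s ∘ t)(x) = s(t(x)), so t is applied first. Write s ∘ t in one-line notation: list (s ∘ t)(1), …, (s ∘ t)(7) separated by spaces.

7 5 6 4 3 2 1

(s ∘ t)(x) = s(t(x)). Computing each image: s(t(1)) = s(5) = 7, s(t(2)) = s(7) = 5, s(t(3)) = s(4) = 6, s(t(4)) = s(6) = 4, s(t(5)) = s(3) = 3, s(t(6)) = s(2) = 2, s(t(7)) = s(1) = 1.
Hence s ∘ t = [7 5 6 4 3 2 1].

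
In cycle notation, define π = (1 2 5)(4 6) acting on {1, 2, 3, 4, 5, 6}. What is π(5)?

In the cycle (1 2 5), 5 is followed by 1, so π(5) = 1.

1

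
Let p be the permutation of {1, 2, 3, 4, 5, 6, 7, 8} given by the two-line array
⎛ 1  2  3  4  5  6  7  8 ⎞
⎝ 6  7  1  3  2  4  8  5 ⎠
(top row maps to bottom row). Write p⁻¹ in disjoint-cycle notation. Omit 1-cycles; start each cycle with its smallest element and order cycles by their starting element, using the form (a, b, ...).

(1, 3, 4, 6)(2, 5, 8, 7)

The cycle decomposition of p is (1, 6, 4, 3)(2, 7, 8, 5).
The inverse reverses every cycle; in canonical form, p⁻¹ = (1, 3, 4, 6)(2, 5, 8, 7).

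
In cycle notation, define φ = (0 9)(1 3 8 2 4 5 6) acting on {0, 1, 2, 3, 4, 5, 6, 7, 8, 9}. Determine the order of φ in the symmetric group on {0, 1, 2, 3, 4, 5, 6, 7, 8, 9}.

14

The disjoint cycles have lengths 7, 2, 1.
Since disjoint cycles commute, ord(φ) = lcm(7, 2) = 14.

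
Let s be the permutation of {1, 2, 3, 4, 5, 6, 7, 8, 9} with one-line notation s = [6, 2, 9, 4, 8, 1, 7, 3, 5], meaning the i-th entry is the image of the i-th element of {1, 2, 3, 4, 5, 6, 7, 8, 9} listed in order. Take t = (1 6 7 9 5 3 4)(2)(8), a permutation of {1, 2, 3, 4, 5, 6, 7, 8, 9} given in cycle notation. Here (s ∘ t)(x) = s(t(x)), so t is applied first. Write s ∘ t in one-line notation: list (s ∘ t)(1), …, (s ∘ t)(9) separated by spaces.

1 2 4 6 9 7 5 3 8

(s ∘ t)(x) = s(t(x)). Computing each image: s(t(1)) = s(6) = 1, s(t(2)) = s(2) = 2, s(t(3)) = s(4) = 4, s(t(4)) = s(1) = 6, s(t(5)) = s(3) = 9, s(t(6)) = s(7) = 7, s(t(7)) = s(9) = 5, s(t(8)) = s(8) = 3, s(t(9)) = s(5) = 8.
Hence s ∘ t = [1 2 4 6 9 7 5 3 8].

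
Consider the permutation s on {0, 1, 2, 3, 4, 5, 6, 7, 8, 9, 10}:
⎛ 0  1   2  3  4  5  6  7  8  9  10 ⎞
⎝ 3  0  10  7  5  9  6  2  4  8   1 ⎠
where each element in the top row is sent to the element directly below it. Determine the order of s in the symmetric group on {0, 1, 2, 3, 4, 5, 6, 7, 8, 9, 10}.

The disjoint-cycle form of s has cycle lengths 6, 4, 1.
The order of s is the least common multiple of its cycle lengths: lcm(6, 4) = 12.

12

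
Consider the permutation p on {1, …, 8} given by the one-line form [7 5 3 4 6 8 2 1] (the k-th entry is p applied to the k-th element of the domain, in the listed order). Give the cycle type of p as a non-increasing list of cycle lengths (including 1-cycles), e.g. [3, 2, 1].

The disjoint cycles are (1 7 2 5 6 8)(3)(4), with lengths 6, 1, 1 in non-increasing order.

[6, 1, 1]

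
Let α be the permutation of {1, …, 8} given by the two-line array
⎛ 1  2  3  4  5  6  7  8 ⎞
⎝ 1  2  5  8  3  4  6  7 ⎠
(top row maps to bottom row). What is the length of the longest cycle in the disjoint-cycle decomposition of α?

4

Decomposing into disjoint cycles gives (3 5)(4 8 7 6); the longest has length 4.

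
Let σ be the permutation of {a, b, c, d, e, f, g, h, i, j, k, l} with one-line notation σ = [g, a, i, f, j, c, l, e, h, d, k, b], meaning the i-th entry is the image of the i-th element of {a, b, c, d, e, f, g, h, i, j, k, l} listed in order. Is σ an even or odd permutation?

odd

In disjoint-cycle form the cycle lengths are 7, 4, 1.
A cycle of length ℓ contributes ℓ−1 transpositions, so σ is a product of 6 + 3 = 9 transpositions — odd.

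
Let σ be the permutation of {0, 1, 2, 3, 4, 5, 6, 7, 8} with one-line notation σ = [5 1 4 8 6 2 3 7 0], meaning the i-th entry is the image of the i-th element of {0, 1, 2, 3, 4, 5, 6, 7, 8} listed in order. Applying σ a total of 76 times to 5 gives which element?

0

Tracing 5 → 2 → … returns to 5 after 7 steps, so 5 lies in a 7-cycle (0 5 2 4 6 3 8).
Since the cycle has length 7, σ^76 acts on it the same as σ^6 (76 mod 7 = 6).
Stepping 6 places around the cycle: 5 → 2 → 4 → 6 → 3 → 8 → 0.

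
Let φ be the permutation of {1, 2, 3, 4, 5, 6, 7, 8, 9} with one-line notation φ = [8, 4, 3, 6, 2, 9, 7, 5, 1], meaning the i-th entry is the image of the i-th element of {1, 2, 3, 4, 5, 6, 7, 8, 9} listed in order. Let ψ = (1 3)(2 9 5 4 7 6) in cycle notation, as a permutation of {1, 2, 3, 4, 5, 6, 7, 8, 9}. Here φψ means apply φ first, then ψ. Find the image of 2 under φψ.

7

(φψ)(2) = ψ(φ(2)). φ(2) = 4, then ψ(4) = 7. So (φψ)(2) = 7.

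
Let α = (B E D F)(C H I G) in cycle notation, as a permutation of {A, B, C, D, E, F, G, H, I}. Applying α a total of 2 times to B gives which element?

B lies in the 4-cycle (B E D F).
Advancing 2 steps from B: B → E → D.

D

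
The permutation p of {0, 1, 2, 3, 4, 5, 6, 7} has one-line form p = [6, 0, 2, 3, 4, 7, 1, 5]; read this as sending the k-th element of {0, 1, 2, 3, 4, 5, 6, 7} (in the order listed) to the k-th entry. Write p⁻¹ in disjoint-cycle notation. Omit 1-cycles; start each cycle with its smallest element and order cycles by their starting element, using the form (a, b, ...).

First write p in disjoint cycles: (0, 6, 1)(5, 7).
The inverse reverses every cycle; in canonical form, p⁻¹ = (0, 1, 6)(5, 7).

(0, 1, 6)(5, 7)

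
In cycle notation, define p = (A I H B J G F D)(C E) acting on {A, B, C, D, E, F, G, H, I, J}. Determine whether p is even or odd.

even

The cycle lengths are 8, 2.
A cycle of length ℓ contributes ℓ−1 transpositions, so p is a product of 7 + 1 = 8 transpositions — even.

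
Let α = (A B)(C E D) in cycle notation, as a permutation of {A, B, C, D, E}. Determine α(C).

E

In the cycle (C E D), C is followed by E, so α(C) = E.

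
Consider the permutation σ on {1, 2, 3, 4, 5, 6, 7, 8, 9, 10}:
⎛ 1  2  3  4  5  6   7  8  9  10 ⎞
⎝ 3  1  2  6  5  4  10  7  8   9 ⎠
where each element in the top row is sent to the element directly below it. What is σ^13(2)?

Tracing 2 → 1 → … returns to 2 after 3 steps, so 2 lies in a 3-cycle (1, 3, 2).
Since the cycle has length 3, σ^13 acts on it the same as σ^1 (13 mod 3 = 1).
Advancing 1 step from 2: 2 → 1.

1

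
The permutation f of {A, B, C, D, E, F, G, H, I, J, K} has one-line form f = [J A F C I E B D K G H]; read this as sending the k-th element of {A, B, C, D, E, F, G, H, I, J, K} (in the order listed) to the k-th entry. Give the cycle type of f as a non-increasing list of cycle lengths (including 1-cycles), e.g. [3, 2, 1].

[7, 4]

The disjoint cycles are (A J G B)(C F E I K H D), with lengths 7, 4 in non-increasing order.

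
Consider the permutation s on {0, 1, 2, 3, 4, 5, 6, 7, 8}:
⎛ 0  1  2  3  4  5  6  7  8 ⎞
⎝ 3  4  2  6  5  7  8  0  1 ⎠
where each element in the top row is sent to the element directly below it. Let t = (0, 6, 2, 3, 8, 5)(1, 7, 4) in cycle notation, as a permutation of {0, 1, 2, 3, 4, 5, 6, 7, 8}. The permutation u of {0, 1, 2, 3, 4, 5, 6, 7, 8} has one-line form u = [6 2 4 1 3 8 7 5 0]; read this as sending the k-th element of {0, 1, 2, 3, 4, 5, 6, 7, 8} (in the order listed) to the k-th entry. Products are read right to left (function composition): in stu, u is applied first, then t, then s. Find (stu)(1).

6

Chase 1: u(1) = 2; t(2) = 3; s(3) = 6. Hence (stu)(1) = 6.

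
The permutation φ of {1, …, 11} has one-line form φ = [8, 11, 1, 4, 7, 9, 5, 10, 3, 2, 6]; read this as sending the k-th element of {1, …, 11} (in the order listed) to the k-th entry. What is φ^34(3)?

8

Tracing 3 → 1 → … returns to 3 after 8 steps, so 3 lies in an 8-cycle (1 8 10 2 11 6 9 3).
Powers repeat with period 8 on this cycle, and 34 mod 8 = 2, so φ^34(3) = φ^2(3).
Stepping 2 places around the cycle: 3 → 1 → 8.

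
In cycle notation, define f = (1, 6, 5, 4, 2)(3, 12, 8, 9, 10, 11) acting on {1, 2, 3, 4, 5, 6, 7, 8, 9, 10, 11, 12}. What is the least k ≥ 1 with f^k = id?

30

The cycle type of f is (6, 5, 1).
The order is lcm(6, 5) = 30.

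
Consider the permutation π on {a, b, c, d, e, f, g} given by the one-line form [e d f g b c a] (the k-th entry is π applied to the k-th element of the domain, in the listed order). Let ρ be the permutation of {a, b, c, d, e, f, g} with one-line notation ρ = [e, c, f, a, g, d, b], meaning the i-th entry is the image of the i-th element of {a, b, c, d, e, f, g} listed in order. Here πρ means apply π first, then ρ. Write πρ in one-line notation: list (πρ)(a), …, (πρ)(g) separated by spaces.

(πρ)(x) = ρ(π(x)). Computing each image: ρ(π(a)) = ρ(e) = g, ρ(π(b)) = ρ(d) = a, ρ(π(c)) = ρ(f) = d, ρ(π(d)) = ρ(g) = b, ρ(π(e)) = ρ(b) = c, ρ(π(f)) = ρ(c) = f, ρ(π(g)) = ρ(a) = e.
Hence πρ = [g a d b c f e].

g a d b c f e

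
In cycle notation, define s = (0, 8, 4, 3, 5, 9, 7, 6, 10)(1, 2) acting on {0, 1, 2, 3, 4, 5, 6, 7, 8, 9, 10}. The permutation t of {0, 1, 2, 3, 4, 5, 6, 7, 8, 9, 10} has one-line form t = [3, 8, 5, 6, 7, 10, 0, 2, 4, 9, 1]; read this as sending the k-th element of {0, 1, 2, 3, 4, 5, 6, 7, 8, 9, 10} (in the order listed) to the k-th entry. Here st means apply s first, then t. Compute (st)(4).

6

First apply s: s(4) = 3, then t(3) = 6. Thus (st)(4) = 6.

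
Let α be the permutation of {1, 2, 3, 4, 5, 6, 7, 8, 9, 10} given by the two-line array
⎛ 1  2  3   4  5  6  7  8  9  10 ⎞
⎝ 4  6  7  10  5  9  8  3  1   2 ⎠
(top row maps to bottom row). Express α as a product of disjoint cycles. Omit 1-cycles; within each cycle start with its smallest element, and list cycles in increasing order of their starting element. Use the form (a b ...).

Iterating α from 1 gives 1 → 4 → 10 → 2 → 6 → 9 → 1; that is the 6-cycle (1 4 10 2 6 9).
Repeating from the next unused element and collecting all non-trivial cycles gives (1 4 10 2 6 9)(3 7 8).

(1 4 10 2 6 9)(3 7 8)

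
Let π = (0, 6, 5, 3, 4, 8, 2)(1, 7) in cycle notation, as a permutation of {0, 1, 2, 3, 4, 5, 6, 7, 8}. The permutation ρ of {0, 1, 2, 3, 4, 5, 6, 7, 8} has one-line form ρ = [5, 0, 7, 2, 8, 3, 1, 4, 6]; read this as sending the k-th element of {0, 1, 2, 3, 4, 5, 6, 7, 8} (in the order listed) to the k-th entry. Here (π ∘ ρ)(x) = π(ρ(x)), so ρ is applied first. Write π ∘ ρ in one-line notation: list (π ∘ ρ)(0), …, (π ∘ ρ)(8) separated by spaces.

3 6 1 0 2 4 7 8 5

For each element, apply ρ then π: 0 → 5 → 3; 1 → 0 → 6; 2 → 7 → 1; 3 → 2 → 0; 4 → 8 → 2; 5 → 3 → 4; 6 → 1 → 7; 7 → 4 → 8; 8 → 6 → 5.
Collecting the images, π ∘ ρ = [3 6 1 0 2 4 7 8 5].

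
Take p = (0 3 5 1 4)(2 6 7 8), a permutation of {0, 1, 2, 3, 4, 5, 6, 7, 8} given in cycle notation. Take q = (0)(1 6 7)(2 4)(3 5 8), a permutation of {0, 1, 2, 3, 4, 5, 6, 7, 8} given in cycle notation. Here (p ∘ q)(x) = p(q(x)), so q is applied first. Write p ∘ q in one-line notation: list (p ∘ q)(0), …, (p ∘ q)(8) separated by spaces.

Chase each element through q then p: 0 → 0 → 3; 1 → 6 → 7; 2 → 4 → 0; 3 → 5 → 1; 4 → 2 → 6; 5 → 8 → 2; 6 → 7 → 8; 7 → 1 → 4; 8 → 3 → 5.
Collecting the images, p ∘ q = [3 7 0 1 6 2 8 4 5].

3 7 0 1 6 2 8 4 5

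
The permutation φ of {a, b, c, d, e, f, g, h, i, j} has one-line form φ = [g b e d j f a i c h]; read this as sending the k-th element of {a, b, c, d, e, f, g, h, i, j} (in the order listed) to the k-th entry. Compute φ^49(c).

Tracing c → e → … returns to c after 5 steps, so c lies in a 5-cycle (c e j h i).
On a 5-cycle, φ^5 is the identity, so φ^49 = φ^4 there (49 ≡ 4 mod 5).
Stepping 4 places around the cycle: c → e → j → h → i.

i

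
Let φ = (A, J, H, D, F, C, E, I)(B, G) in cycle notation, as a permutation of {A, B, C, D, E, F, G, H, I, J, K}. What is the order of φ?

The cycle type of φ is (8, 2, 1).
The order of φ is the least common multiple of its cycle lengths: lcm(8, 2) = 8.

8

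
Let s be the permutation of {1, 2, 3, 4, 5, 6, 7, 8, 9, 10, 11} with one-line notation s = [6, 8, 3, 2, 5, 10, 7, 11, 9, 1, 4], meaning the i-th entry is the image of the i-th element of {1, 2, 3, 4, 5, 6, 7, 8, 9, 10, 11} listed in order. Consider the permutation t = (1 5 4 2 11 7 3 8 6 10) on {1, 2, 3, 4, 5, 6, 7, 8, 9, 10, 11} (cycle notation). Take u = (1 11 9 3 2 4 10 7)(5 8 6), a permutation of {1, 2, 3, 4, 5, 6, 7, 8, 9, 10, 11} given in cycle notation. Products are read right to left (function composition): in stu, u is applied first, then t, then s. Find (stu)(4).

Chase 4: u(4) = 10; t(10) = 1; s(1) = 6. Hence (stu)(4) = 6.

6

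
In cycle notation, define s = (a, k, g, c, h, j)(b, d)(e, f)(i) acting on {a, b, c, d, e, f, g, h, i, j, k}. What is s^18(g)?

g lies in the 6-cycle (a, k, g, c, h, j).
On a 6-cycle, s^6 is the identity, so s^18 = s^0 there (18 ≡ 0 mod 6).
So s^18(g) = g.

g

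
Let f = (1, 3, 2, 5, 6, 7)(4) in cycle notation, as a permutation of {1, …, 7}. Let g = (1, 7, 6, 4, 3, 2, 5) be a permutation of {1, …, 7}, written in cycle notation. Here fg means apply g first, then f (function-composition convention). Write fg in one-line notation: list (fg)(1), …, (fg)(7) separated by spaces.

For each element, apply g then f: 1 → 7 → 1; 2 → 5 → 6; 3 → 2 → 5; 4 → 3 → 2; 5 → 1 → 3; 6 → 4 → 4; 7 → 6 → 7.
Collecting the images, fg = [1 6 5 2 3 4 7].

1 6 5 2 3 4 7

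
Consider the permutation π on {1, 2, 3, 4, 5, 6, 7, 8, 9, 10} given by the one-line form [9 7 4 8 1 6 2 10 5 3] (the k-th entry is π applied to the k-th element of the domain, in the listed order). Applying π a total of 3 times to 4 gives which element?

Tracing 4 → 8 → … returns to 4 after 4 steps, so 4 lies in a 4-cycle (3 4 8 10).
Advancing 3 steps from 4: 4 → 8 → 10 → 3.

3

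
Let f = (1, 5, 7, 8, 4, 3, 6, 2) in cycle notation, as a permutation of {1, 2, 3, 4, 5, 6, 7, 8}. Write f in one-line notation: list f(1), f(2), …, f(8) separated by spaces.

5 1 6 3 7 2 8 4

Each element maps to the next entry in its cycle (wrapping to the front): 1→5, 2→1, 3→6, 4→3, 5→7, 6→2, 7→8, 8→4.
Listing these in domain order gives 5 1 6 3 7 2 8 4.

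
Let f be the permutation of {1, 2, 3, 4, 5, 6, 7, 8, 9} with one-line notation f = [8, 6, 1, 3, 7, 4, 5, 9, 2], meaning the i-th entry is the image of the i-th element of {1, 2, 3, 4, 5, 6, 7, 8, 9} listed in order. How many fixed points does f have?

No element satisfies f(x) = x, so there are 0 fixed points.

0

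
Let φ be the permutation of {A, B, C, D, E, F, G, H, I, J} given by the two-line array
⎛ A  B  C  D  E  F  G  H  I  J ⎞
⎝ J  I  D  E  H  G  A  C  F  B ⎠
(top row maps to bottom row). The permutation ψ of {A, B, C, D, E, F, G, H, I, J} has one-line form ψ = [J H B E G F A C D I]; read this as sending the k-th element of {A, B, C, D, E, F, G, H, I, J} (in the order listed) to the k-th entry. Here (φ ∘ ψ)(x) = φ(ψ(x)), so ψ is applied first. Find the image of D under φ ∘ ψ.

H

ψ(D) = E, then φ(E) = H; composing gives (φ ∘ ψ)(D) = H.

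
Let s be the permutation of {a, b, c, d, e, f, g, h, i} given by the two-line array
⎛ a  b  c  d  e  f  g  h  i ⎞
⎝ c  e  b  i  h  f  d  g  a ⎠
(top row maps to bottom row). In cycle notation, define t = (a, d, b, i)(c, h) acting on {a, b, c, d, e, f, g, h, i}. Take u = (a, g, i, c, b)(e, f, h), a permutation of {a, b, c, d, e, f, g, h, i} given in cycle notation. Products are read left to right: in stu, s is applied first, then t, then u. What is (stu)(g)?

Chase g: s(g) = d; t(d) = b; u(b) = a. Hence (stu)(g) = a.

a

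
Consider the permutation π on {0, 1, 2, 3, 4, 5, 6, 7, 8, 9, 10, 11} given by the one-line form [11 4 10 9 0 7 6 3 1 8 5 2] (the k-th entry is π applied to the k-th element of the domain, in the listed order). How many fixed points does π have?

1

The fixed points (elements with π(x) = x) are {6}, so there is 1.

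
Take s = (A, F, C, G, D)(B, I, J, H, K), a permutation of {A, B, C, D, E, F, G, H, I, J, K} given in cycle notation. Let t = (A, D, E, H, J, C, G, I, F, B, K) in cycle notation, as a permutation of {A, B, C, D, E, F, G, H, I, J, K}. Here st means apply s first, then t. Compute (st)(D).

D

First apply s: s(D) = A, then t(A) = D. Thus (st)(D) = D.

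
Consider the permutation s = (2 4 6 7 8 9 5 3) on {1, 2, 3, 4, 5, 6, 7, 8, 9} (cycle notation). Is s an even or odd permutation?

The cycle lengths are 8, 1.
A cycle is odd iff its length is even; s has 1 even-length cycle, so sgn(s) = (−1)^1 and s is odd.

odd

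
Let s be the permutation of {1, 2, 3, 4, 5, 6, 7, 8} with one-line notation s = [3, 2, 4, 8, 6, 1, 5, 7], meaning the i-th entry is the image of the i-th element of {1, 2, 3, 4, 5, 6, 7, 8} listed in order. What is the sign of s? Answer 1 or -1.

In disjoint-cycle form the cycle lengths are 7, 1.
A cycle of length ℓ contributes ℓ−1 transpositions, so s is a product of 6 transpositions — even.

1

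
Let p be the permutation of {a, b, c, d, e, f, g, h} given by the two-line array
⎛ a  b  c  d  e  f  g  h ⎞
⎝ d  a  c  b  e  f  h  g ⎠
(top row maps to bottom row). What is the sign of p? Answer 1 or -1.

In disjoint-cycle form the cycle lengths are 3, 2, 1, 1, 1.
A cycle of length ℓ contributes ℓ−1 transpositions, so p is a product of 2 + 1 = 3 transpositions — odd.

-1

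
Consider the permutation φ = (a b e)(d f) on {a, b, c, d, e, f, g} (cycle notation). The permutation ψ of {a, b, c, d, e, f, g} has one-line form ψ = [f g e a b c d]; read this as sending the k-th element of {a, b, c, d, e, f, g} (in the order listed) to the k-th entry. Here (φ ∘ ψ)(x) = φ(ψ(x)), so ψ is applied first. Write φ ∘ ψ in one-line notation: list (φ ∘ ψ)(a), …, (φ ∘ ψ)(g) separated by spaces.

d g a b e c f

(φ ∘ ψ)(x) = φ(ψ(x)). Computing each image: φ(ψ(a)) = φ(f) = d, φ(ψ(b)) = φ(g) = g, φ(ψ(c)) = φ(e) = a, φ(ψ(d)) = φ(a) = b, φ(ψ(e)) = φ(b) = e, φ(ψ(f)) = φ(c) = c, φ(ψ(g)) = φ(d) = f.
Hence φ ∘ ψ = [d g a b e c f].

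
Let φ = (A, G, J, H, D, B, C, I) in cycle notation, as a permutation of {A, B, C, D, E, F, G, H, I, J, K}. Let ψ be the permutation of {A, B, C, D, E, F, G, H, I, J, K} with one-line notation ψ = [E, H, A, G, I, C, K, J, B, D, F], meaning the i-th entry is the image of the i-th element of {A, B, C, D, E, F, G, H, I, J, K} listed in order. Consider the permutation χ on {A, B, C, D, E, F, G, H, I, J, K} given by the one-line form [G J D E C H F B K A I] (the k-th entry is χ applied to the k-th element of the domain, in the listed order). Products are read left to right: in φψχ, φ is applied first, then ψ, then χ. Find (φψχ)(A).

(φψχ)(A) = χ(ψ(φ(A))). φ(A) = G, then ψ(G) = K, then χ(K) = I, so the result is I.

I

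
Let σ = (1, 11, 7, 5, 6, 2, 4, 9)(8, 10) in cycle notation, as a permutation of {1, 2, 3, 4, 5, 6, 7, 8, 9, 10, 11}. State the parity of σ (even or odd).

The cycle lengths are 8, 2, 1.
A cycle is odd iff its length is even; σ has 2 even-length cycles, so sgn(σ) = (−1)^2 and σ is even.

even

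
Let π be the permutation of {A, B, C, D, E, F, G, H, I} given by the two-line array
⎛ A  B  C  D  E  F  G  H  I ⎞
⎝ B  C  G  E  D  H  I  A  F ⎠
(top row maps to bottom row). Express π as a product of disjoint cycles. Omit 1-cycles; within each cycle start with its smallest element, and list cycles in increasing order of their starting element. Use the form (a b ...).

Start at A and follow images: A → B → C → G → I → F → H → A, giving the cycle (A B C G I F H).
Repeating from the next unused element and collecting all non-trivial cycles gives (A B C G I F H)(D E).

(A B C G I F H)(D E)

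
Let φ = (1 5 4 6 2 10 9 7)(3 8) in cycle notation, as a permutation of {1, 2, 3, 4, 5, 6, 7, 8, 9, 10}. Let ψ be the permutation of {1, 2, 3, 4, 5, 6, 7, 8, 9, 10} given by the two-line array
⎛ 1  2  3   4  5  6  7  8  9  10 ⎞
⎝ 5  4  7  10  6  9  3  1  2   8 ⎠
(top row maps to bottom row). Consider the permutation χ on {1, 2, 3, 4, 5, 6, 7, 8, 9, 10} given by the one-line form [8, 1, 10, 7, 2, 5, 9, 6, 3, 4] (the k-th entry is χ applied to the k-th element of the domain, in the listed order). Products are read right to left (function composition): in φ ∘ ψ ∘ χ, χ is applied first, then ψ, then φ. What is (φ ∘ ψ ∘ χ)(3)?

Apply the permutations in order: χ(3) = 10, then ψ(10) = 8, then φ(8) = 3. So (φ ∘ ψ ∘ χ)(3) = 3.

3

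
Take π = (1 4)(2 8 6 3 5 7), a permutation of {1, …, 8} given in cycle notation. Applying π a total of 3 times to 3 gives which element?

2

3 lies in the 6-cycle (2 8 6 3 5 7).
Stepping 3 places around the cycle: 3 → 5 → 7 → 2.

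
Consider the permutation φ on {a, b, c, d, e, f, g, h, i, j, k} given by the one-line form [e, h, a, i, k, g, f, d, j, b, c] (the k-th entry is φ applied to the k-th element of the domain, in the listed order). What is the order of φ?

20

Decomposing into disjoint cycles gives cycle lengths 5, 4, 2.
The order is lcm(5, 4, 2) = 20.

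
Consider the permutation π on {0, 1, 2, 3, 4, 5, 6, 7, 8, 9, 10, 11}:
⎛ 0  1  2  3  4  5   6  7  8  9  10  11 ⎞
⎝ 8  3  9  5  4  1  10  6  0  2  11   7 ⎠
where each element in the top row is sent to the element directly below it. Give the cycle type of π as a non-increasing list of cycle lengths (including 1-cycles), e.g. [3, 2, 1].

[4, 3, 2, 2, 1]

The disjoint cycles are (0, 8)(1, 3, 5)(2, 9)(4)(6, 10, 11, 7), with lengths 4, 3, 2, 2, 1 in non-increasing order.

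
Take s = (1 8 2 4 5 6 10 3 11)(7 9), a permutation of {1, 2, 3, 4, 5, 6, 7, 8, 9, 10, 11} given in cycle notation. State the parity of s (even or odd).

The cycle lengths are 9, 2.
A cycle of length ℓ contributes ℓ−1 transpositions, so s is a product of 8 + 1 = 9 transpositions — odd.

odd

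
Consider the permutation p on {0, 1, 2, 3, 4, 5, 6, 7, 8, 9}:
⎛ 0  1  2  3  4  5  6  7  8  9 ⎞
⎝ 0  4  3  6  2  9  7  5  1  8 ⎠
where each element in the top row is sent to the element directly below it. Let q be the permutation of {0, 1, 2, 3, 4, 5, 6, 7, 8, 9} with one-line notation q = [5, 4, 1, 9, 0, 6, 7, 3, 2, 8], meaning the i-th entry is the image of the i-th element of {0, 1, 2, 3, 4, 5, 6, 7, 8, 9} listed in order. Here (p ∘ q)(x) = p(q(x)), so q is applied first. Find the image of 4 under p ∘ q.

(p ∘ q)(4) = p(q(4)). q(4) = 0, then p(0) = 0. So (p ∘ q)(4) = 0.

0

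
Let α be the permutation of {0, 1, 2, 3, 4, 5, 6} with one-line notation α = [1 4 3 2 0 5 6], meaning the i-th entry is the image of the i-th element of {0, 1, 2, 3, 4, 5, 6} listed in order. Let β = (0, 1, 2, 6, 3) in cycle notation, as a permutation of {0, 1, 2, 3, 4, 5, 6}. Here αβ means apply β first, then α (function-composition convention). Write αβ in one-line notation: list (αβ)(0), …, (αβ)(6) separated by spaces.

(αβ)(x) = α(β(x)). Computing each image: α(β(0)) = α(1) = 4, α(β(1)) = α(2) = 3, α(β(2)) = α(6) = 6, α(β(3)) = α(0) = 1, α(β(4)) = α(4) = 0, α(β(5)) = α(5) = 5, α(β(6)) = α(3) = 2.
Hence αβ = [4 3 6 1 0 5 2].

4 3 6 1 0 5 2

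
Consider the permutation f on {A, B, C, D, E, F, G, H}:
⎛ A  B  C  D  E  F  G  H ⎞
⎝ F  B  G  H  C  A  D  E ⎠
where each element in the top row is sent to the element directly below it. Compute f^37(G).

H

Tracing G → D → … returns to G after 5 steps, so G lies in a 5-cycle (C, G, D, H, E).
Powers repeat with period 5 on this cycle, and 37 mod 5 = 2, so f^37(G) = f^2(G).
Stepping 2 places around the cycle: G → D → H.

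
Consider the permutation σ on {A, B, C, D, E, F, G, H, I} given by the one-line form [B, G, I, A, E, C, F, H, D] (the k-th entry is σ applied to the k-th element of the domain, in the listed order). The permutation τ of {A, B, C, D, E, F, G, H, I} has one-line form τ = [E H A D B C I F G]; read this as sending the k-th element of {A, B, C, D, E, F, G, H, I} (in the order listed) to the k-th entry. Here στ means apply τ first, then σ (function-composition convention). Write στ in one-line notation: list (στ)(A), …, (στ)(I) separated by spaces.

(στ)(x) = σ(τ(x)). Computing each image: σ(τ(A)) = σ(E) = E, σ(τ(B)) = σ(H) = H, σ(τ(C)) = σ(A) = B, σ(τ(D)) = σ(D) = A, σ(τ(E)) = σ(B) = G, σ(τ(F)) = σ(C) = I, σ(τ(G)) = σ(I) = D, σ(τ(H)) = σ(F) = C, σ(τ(I)) = σ(G) = F.
Hence στ = [E H B A G I D C F].

E H B A G I D C F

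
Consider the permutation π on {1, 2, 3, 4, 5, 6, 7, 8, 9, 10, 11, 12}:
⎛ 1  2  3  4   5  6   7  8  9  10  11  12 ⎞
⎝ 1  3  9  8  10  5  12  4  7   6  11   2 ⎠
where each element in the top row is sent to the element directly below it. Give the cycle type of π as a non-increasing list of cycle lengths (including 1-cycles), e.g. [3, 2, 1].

[5, 3, 2, 1, 1]

The disjoint cycles are (1)(2 3 9 7 12)(4 8)(5 10 6)(11), with lengths 5, 3, 2, 1, 1 in non-increasing order.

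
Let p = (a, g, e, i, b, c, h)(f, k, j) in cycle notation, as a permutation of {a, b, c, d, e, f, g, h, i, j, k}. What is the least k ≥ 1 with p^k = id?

The cycle type of p is (7, 3, 1).
The order is lcm(7, 3) = 21.

21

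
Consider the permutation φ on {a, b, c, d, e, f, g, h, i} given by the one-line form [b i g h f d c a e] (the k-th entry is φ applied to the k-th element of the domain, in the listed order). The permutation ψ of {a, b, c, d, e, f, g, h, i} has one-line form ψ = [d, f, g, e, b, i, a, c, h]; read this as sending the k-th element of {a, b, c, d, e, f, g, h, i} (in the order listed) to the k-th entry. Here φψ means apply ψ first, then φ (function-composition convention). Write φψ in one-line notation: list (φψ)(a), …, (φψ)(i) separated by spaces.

For each element, apply ψ then φ: a → d → h; b → f → d; c → g → c; d → e → f; e → b → i; f → i → e; g → a → b; h → c → g; i → h → a.
So φψ in one-line form is h d c f i e b g a.

h d c f i e b g a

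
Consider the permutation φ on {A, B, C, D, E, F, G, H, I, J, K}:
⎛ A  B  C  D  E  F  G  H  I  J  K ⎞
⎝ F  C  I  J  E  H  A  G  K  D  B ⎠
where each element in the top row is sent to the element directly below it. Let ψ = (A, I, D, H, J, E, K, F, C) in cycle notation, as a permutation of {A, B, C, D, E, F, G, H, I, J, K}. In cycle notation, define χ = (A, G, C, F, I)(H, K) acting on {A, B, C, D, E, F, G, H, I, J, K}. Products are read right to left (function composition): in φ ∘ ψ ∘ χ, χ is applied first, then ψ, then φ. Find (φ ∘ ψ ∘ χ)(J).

E

Chase J: χ(J) = J; ψ(J) = E; φ(E) = E. Hence (φ ∘ ψ ∘ χ)(J) = E.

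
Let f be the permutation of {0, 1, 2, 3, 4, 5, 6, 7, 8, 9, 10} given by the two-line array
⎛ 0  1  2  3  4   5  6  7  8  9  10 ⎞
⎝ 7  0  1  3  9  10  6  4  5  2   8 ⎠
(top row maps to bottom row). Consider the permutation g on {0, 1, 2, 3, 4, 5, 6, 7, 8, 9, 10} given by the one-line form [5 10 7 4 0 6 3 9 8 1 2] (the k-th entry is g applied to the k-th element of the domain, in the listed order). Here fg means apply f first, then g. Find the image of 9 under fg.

7

(fg)(9) = g(f(9)). f(9) = 2, then g(2) = 7. So (fg)(9) = 7.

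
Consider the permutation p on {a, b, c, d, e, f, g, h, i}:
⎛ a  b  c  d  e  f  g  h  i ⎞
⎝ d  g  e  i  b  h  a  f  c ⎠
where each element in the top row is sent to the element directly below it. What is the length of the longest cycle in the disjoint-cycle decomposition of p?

Decomposing into disjoint cycles gives (a d i c e b g)(f h); the longest has length 7.

7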